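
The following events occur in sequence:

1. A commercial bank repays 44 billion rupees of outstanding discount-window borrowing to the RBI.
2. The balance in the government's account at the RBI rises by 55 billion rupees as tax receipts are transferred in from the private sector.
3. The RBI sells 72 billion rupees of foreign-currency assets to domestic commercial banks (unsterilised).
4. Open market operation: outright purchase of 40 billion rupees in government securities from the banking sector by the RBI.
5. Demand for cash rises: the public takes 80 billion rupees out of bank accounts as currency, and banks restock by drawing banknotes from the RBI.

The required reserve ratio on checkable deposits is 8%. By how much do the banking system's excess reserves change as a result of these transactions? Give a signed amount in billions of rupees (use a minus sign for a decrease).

-200.2 billion

Discount-window repayment 44 billion rupees: reserves −44B, deposits 0.
Government account inflow 55 billion rupees: reserves −55B, deposits −55B.
FX sale 72 billion rupees: reserves −72B, deposits 0.
OMO purchase (from banks) 40 billion rupees: reserves +40B, deposits 0.
Currency withdrawal 80 billion rupees: reserves −80B, deposits −80B.
Totals: Δreserves = −211B, Δdeposits = −135B.
Δrequired reserves = 8% × −135B = −10.8B.
Δexcess reserves = Δreserves − Δrequired = −211B − (−10.8B) = -200.2 billion.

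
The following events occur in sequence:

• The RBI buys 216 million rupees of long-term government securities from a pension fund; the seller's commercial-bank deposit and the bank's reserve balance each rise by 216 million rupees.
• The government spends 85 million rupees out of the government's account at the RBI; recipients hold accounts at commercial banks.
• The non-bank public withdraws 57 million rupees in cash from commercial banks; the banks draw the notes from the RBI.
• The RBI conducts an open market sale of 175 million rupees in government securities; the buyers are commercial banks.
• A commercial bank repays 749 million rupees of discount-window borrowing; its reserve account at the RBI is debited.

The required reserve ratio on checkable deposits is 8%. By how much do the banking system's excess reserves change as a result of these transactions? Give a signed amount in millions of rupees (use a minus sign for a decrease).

Asset purchase (from non-banks) 216 million rupees: reserves +216M, deposits +216M.
Government spending 85 million rupees: reserves +85M, deposits +85M.
Currency withdrawal 57 million rupees: reserves −57M, deposits −57M.
OMO sale (to banks) 175 million rupees: reserves −175M, deposits 0.
Discount-window repayment 749 million rupees: reserves −749M, deposits 0.
Totals: Δreserves = −680M, Δdeposits = +244M.
Δrequired reserves = 8% × +244M = +19.52M.
Δexcess reserves = Δreserves − Δrequired = −680M − (+19.52M) = -699.52 million.

-699.52 million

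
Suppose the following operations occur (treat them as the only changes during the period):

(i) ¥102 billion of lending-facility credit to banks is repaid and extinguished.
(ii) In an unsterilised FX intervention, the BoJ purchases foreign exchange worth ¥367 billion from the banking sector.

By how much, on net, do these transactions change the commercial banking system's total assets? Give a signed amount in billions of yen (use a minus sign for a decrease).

-¥102 billion

BoJ balance sheet:
  Assets:      Loans to banks −¥102B, Foreign assets +¥367B
  Liabilities: Bank reserves +¥265B
Commercial banking system:
  Assets:      Reserves at CB +¥265B, Foreign assets −¥367B
  Liabilities: Borrowings from CB −¥102B
Change in total bank assets = -¥102 billion.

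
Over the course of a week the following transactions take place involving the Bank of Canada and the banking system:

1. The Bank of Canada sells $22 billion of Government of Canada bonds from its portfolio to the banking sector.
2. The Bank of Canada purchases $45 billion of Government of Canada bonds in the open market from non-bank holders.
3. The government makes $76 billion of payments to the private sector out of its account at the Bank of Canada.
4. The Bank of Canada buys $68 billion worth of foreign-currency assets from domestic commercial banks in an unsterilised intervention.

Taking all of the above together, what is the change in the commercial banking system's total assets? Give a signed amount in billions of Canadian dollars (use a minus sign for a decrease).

OMO sale (to banks) $22 billion: just an asset swap on bank balance sheets → 0.
Asset purchase (from non-banks) $45 billion: bank balance sheets expand → +$45B.
Government spending $76 billion: bank balance sheets expand → +$76B.
FX purchase $68 billion: just an asset swap on bank balance sheets → 0.
Net: 0 + 45 + 76 + 0 = +$121 billion.

+$121 billion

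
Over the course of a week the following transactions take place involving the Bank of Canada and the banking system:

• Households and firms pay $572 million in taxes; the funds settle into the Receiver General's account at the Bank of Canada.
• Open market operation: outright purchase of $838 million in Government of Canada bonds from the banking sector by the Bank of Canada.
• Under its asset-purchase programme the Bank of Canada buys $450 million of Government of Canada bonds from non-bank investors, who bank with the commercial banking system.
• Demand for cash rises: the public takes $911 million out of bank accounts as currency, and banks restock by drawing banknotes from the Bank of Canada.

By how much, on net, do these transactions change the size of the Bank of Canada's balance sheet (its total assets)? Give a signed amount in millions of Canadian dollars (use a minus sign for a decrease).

Government account inflow $572 million: only the composition of liabilities changes → 0.
OMO purchase (from banks) $838 million: a Bank of Canada asset is acquired → +$838M.
Asset purchase (from non-banks) $450 million: a Bank of Canada asset is acquired → +$450M.
Currency withdrawal $911 million: only the composition of liabilities changes → 0.
Net: 0 + 838 + 450 + 0 = +$1288 million.

+$1288 million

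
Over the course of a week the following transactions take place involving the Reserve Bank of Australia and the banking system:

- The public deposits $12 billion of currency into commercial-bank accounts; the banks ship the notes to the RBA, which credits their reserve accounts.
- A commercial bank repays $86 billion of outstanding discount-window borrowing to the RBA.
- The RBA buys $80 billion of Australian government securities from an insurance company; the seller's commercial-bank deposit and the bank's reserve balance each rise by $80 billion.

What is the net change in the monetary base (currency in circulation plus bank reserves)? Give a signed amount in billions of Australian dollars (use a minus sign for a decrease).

Currency deposit $12 billion: just a shift between currency and reserves — both are base money → 0.
Discount-window repayment $86 billion: RBA balance sheet contracts → −$86B.
Asset purchase (from non-banks) $80 billion: RBA balance sheet expands → +$80B.
Net: 0 − 86 + 80 = -$6 billion.

-$6 billion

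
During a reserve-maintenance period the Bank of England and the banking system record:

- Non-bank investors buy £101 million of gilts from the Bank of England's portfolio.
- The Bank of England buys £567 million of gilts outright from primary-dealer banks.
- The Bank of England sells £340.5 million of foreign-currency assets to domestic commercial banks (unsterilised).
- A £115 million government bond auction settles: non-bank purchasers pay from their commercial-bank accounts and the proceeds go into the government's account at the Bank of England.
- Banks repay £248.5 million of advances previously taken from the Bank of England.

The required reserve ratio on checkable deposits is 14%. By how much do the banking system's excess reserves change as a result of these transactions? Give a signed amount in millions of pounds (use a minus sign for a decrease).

-£207.76 million

Asset sale (to non-banks) £101 million: reserves −£101M, deposits −£101M.
OMO purchase (from banks) £567 million: reserves +£567M, deposits 0.
FX sale £340.5 million: reserves −£340.5M, deposits 0.
Government account inflow £115 million: reserves −£115M, deposits −£115M.
Discount-window repayment £248.5 million: reserves −£248.5M, deposits 0.
Totals: Δreserves = −£238M, Δdeposits = −£216M.
Δrequired reserves = 14% × −£216M = −£30.24M.
Δexcess reserves = Δreserves − Δrequired = −£238M − (−£30.24M) = -£207.76 million.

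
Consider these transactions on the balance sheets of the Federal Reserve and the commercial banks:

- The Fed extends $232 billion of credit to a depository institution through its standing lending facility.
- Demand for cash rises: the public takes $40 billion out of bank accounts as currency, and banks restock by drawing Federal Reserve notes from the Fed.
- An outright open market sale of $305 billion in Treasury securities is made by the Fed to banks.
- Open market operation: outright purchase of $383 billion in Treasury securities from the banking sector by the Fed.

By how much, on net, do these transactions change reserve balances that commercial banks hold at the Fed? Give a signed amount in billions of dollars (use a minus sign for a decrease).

+$270 billion

Discount-window loan $232 billion: the loan is credited to the bank's reserve account → +$232B.
Currency withdrawal $40 billion: banks swap reserves for currency → −$40B.
OMO sale (to banks) $305 billion: the buying banks pay out of their reserve balances → −$305B.
OMO purchase (from banks) $383 billion: the Fed pays by crediting reserve accounts → +$383B.
Net: 232 − 40 − 305 + 383 = +$270 billion.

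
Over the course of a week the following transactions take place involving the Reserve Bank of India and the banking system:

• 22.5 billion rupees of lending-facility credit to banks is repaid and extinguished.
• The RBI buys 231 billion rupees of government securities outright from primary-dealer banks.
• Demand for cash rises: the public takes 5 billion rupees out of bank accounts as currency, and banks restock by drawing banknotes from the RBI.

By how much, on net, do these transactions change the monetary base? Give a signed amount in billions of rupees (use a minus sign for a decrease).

+208.5 billion

RBI balance sheet:
  Assets:      Securities +231B, Loans to banks −22.5B
  Liabilities: Bank reserves +203.5B, Currency in circulation +5B
Monetary base = currency + reserves: +5B + (+203.5B) = +208.5 billion.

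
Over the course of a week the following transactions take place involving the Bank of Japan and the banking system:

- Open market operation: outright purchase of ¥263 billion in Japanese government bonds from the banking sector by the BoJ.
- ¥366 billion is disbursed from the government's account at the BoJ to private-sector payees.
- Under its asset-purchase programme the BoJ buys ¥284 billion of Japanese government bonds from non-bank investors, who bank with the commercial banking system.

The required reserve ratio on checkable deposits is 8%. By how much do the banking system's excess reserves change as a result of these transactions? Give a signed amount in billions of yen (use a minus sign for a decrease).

+¥861 billion

OMO purchase (from banks) ¥263 billion: reserves +¥263B, deposits 0.
Government spending ¥366 billion: reserves +¥366B, deposits +¥366B.
Asset purchase (from non-banks) ¥284 billion: reserves +¥284B, deposits +¥284B.
Totals: Δreserves = +¥913B, Δdeposits = +¥650B.
Δrequired reserves = 8% × +¥650B = +¥52B.
Δexcess reserves = Δreserves − Δrequired = +¥913B − (+¥52B) = +¥861 billion.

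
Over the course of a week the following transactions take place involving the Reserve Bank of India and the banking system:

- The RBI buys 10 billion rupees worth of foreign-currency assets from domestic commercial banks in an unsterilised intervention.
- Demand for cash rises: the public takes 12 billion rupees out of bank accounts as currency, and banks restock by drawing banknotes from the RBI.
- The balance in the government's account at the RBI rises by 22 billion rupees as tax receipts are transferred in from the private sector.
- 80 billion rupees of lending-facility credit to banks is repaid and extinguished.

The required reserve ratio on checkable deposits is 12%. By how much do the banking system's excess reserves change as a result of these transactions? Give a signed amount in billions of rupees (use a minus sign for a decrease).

FX purchase 10 billion rupees: reserves +10B, deposits 0.
Currency withdrawal 12 billion rupees: reserves −12B, deposits −12B.
Government account inflow 22 billion rupees: reserves −22B, deposits −22B.
Discount-window repayment 80 billion rupees: reserves −80B, deposits 0.
Totals: Δreserves = −104B, Δdeposits = −34B.
Δrequired reserves = 12% × −34B = −4.08B.
Δexcess reserves = Δreserves − Δrequired = −104B − (−4.08B) = -99.92 billion.

-99.92 billion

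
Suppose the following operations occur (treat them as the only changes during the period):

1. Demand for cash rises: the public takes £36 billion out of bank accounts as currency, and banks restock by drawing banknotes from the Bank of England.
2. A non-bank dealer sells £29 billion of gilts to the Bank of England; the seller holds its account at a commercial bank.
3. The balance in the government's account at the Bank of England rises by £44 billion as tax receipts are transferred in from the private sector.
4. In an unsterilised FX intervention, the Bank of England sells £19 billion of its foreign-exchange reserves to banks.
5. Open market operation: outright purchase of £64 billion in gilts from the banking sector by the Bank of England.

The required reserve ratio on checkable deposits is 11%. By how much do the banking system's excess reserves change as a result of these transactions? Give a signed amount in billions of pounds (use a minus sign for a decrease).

Currency withdrawal £36 billion: reserves −£36B, deposits −£36B.
Asset purchase (from non-banks) £29 billion: reserves +£29B, deposits +£29B.
Government account inflow £44 billion: reserves −£44B, deposits −£44B.
FX sale £19 billion: reserves −£19B, deposits 0.
OMO purchase (from banks) £64 billion: reserves +£64B, deposits 0.
Totals: Δreserves = −£6B, Δdeposits = −£51B.
Δrequired reserves = 11% × −£51B = −£5.61B.
Δexcess reserves = Δreserves − Δrequired = −£6B − (−£5.61B) = -£0.39 billion.

-£0.39 billion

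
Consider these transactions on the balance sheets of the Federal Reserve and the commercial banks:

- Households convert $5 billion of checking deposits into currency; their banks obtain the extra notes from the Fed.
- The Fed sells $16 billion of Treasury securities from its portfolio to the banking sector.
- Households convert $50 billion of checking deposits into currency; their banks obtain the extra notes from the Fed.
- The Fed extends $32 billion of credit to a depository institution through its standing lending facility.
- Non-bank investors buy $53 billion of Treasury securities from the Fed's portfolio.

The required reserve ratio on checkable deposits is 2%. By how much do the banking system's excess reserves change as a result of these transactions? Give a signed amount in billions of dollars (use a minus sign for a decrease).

-$89.84 billion

Currency withdrawal $5 billion: reserves −$5B, deposits −$5B.
OMO sale (to banks) $16 billion: reserves −$16B, deposits 0.
Currency withdrawal $50 billion: reserves −$50B, deposits −$50B.
Discount-window loan $32 billion: reserves +$32B, deposits 0.
Asset sale (to non-banks) $53 billion: reserves −$53B, deposits −$53B.
Totals: Δreserves = −$92B, Δdeposits = −$108B.
Δrequired reserves = 2% × −$108B = −$2.16B.
Δexcess reserves = Δreserves − Δrequired = −$92B − (−$2.16B) = -$89.84 billion.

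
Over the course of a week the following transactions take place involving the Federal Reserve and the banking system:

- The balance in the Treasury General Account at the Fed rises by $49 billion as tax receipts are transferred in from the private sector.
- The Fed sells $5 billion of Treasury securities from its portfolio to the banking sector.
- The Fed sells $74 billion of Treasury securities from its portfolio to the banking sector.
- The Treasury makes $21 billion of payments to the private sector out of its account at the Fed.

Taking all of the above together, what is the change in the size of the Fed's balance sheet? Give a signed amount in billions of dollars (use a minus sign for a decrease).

-$79 billion

Government account inflow $49 billion: only the composition of liabilities changes → 0.
OMO sale (to banks) $5 billion: a Fed asset is shed → −$5B.
OMO sale (to banks) $74 billion: a Fed asset is shed → −$74B.
Government spending $21 billion: only the composition of liabilities changes → 0.
Net: 0 − 5 − 74 + 0 = -$79 billion.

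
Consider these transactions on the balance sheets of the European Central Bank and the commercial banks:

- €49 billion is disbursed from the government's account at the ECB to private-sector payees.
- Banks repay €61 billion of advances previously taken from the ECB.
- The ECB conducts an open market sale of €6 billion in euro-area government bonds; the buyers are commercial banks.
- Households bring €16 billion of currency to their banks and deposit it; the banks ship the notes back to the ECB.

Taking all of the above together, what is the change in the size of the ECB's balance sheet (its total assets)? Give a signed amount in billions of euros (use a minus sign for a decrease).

-€67 billion

ECB balance sheet:
  Assets:      Securities −€6B, Loans to banks −€61B
  Liabilities: Bank reserves −€2B, Currency in circulation −€16B, Government deposits −€49B
Change in total ECB assets = -€67 billion.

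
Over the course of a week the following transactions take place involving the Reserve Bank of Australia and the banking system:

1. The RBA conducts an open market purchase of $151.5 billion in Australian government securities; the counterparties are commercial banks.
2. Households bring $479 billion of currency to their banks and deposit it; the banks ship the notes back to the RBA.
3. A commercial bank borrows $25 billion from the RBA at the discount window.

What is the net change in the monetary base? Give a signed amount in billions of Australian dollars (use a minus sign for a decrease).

+$176.5 billion

OMO purchase (from banks) $151.5 billion: RBA balance sheet expands → +$151.5B.
Currency deposit $479 billion: just a shift between currency and reserves — both are base money → 0.
Discount-window loan $25 billion: RBA balance sheet expands → +$25B.
Net: 151.5 + 0 + 25 = +$176.5 billion.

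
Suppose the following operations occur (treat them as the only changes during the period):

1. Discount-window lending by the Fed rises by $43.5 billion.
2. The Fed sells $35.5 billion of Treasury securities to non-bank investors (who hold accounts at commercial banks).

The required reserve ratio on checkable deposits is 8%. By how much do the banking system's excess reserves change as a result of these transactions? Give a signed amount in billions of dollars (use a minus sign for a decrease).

Discount-window loan $43.5 billion: reserves +$43.5B, deposits 0.
Asset sale (to non-banks) $35.5 billion: reserves −$35.5B, deposits −$35.5B.
Totals: Δreserves = +$8B, Δdeposits = −$35.5B.
Δrequired reserves = 8% × −$35.5B = −$2.84B.
Δexcess reserves = Δreserves − Δrequired = +$8B − (−$2.84B) = +$10.84 billion.

+$10.84 billion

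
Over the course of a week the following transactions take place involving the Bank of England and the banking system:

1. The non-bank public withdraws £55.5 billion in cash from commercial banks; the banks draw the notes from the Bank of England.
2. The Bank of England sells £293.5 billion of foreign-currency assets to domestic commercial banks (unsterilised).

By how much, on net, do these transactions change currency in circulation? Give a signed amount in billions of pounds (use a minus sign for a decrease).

+£55.5 billion

Bank of England balance sheet:
  Assets:      Foreign assets −£293.5B
  Liabilities: Bank reserves −£349B, Currency in circulation +£55.5B
So the change in currency in circulation is +£55.5 billion.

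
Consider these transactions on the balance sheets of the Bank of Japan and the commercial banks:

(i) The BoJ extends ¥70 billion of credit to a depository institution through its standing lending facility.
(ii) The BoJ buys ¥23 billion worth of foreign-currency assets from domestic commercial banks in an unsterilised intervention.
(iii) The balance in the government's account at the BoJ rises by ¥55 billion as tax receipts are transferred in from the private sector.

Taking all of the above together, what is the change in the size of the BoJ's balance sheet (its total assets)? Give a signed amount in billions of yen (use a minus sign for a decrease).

+¥93 billion

Discount-window loan ¥70 billion: a BoJ asset is acquired → +¥70B.
FX purchase ¥23 billion: a BoJ asset is acquired → +¥23B.
Government account inflow ¥55 billion: only the composition of liabilities changes → 0.
Net: 70 + 23 + 0 = +¥93 billion.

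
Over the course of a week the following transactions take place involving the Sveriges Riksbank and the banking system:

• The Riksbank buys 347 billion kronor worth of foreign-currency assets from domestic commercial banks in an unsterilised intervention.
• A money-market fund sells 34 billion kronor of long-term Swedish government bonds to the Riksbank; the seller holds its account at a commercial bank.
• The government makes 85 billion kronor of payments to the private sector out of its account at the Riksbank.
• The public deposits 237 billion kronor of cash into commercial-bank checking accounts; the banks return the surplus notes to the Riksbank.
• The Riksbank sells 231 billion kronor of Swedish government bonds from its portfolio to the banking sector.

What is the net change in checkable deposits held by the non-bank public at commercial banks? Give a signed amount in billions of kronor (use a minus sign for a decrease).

+356 billion

Riksbank balance sheet:
  Assets:      Securities −197B, Foreign assets +347B
  Liabilities: Bank reserves +472B, Currency in circulation −237B, Government deposits −85B
Commercial banking system:
  Assets:      Reserves at CB +472B, Securities +231B, Foreign assets −347B
  Liabilities: Checkable deposits +356B
So the change in checkable deposits held by the non-bank public at commercial banks is +356 billion.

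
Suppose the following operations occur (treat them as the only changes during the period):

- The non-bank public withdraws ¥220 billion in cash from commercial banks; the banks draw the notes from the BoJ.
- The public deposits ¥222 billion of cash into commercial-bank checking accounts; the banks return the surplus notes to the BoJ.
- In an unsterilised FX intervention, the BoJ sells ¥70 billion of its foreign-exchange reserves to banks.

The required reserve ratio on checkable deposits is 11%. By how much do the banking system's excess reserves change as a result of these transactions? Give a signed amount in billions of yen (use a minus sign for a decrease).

Currency withdrawal ¥220 billion: reserves −¥220B, deposits −¥220B.
Currency deposit ¥222 billion: reserves +¥222B, deposits +¥222B.
FX sale ¥70 billion: reserves −¥70B, deposits 0.
Totals: Δreserves = −¥68B, Δdeposits = +¥2B.
Δrequired reserves = 11% × +¥2B = +¥0.22B.
Δexcess reserves = Δreserves − Δrequired = −¥68B − (+¥0.22B) = -¥68.22 billion.

-¥68.22 billion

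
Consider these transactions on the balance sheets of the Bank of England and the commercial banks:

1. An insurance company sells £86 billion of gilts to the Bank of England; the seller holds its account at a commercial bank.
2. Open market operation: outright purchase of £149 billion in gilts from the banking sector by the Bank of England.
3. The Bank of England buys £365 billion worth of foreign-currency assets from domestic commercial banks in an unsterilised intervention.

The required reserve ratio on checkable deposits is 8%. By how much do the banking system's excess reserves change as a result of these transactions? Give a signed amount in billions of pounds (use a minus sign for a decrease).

+£593.12 billion

Asset purchase (from non-banks) £86 billion: reserves +£86B, deposits +£86B.
OMO purchase (from banks) £149 billion: reserves +£149B, deposits 0.
FX purchase £365 billion: reserves +£365B, deposits 0.
Totals: Δreserves = +£600B, Δdeposits = +£86B.
Δrequired reserves = 8% × +£86B = +£6.88B.
Δexcess reserves = Δreserves − Δrequired = +£600B − (+£6.88B) = +£593.12 billion.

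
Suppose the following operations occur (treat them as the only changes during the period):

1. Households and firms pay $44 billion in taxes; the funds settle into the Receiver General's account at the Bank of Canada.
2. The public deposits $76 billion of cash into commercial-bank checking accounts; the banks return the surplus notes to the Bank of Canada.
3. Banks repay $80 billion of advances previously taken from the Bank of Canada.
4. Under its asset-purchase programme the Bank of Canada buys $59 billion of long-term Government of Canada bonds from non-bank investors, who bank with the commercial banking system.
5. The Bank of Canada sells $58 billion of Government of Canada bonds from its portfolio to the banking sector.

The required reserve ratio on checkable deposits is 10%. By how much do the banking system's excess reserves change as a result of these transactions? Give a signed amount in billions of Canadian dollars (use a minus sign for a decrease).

-$56.1 billion

Government account inflow $44 billion: reserves −$44B, deposits −$44B.
Currency deposit $76 billion: reserves +$76B, deposits +$76B.
Discount-window repayment $80 billion: reserves −$80B, deposits 0.
Asset purchase (from non-banks) $59 billion: reserves +$59B, deposits +$59B.
OMO sale (to banks) $58 billion: reserves −$58B, deposits 0.
Totals: Δreserves = −$47B, Δdeposits = +$91B.
Δrequired reserves = 10% × +$91B = +$9.1B.
Δexcess reserves = Δreserves − Δrequired = −$47B − (+$9.1B) = -$56.1 billion.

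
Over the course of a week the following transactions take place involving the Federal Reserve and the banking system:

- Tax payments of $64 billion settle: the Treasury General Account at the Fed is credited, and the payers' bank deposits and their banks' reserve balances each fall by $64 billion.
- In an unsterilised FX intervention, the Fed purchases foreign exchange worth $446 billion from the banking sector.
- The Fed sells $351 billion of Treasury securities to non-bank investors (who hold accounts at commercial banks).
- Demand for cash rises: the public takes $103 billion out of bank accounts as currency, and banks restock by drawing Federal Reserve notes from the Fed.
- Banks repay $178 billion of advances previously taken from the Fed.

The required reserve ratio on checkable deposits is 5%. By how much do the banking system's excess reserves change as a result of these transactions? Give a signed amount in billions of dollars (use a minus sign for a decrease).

-$224.1 billion

Government account inflow $64 billion: reserves −$64B, deposits −$64B.
FX purchase $446 billion: reserves +$446B, deposits 0.
Asset sale (to non-banks) $351 billion: reserves −$351B, deposits −$351B.
Currency withdrawal $103 billion: reserves −$103B, deposits −$103B.
Discount-window repayment $178 billion: reserves −$178B, deposits 0.
Totals: Δreserves = −$250B, Δdeposits = −$518B.
Δrequired reserves = 5% × −$518B = −$25.9B.
Δexcess reserves = Δreserves − Δrequired = −$250B − (−$25.9B) = -$224.1 billion.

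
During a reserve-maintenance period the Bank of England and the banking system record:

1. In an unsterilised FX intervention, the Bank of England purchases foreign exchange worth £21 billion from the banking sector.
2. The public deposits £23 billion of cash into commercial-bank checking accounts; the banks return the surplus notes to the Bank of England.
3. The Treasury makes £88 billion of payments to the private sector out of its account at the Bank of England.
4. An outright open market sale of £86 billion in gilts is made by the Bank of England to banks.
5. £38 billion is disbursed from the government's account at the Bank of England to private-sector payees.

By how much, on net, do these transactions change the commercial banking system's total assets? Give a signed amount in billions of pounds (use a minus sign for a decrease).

FX purchase £21 billion: just an asset swap on bank balance sheets → 0.
Currency deposit £23 billion: bank balance sheets expand → +£23B.
Government spending £88 billion: bank balance sheets expand → +£88B.
OMO sale (to banks) £86 billion: just an asset swap on bank balance sheets → 0.
Government spending £38 billion: bank balance sheets expand → +£38B.
Net: 0 + 23 + 88 + 0 + 38 = +£149 billion.

+£149 billion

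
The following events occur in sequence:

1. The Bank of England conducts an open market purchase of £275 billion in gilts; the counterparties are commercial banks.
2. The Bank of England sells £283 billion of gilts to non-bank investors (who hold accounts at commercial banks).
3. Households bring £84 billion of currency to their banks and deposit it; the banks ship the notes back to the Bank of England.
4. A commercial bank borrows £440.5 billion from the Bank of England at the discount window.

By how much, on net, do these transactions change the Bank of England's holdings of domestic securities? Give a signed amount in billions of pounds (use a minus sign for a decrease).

Bank of England balance sheet:
  Assets:      Securities −£8B, Loans to banks +£440.5B
  Liabilities: Bank reserves +£516.5B, Currency in circulation −£84B
So the change in the Bank of England's holdings of domestic securities is -£8 billion.

-£8 billion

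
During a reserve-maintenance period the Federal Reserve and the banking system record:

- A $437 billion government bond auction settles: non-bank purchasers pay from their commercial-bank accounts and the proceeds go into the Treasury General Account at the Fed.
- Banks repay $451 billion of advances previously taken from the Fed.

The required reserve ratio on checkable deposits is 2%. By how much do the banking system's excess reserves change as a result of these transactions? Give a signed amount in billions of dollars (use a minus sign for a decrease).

-$879.26 billion

Government account inflow $437 billion: reserves −$437B, deposits −$437B.
Discount-window repayment $451 billion: reserves −$451B, deposits 0.
Totals: Δreserves = −$888B, Δdeposits = −$437B.
Δrequired reserves = 2% × −$437B = −$8.74B.
Δexcess reserves = Δreserves − Δrequired = −$888B − (−$8.74B) = -$879.26 billion.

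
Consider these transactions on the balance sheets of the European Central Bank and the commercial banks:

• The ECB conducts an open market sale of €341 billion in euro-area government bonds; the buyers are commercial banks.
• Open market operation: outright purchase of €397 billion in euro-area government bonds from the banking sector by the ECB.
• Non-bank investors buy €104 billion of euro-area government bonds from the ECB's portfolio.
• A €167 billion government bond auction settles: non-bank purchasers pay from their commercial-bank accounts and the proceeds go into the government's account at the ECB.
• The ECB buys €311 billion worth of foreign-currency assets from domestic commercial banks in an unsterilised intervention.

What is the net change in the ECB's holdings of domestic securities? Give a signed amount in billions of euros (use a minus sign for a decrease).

-€48 billion

OMO sale (to banks) €341 billion: securities removed from the ECB's portfolio → −€341B.
OMO purchase (from banks) €397 billion: securities added to the ECB's portfolio → +€397B.
Asset sale (to non-banks) €104 billion: securities removed from the ECB's portfolio → −€104B.
Government account inflow €167 billion: the ECB's securities portfolio is untouched → 0.
FX purchase €311 billion: the ECB's securities portfolio is untouched → 0.
Net: −341 + 397 − 104 + 0 + 0 = -€48 billion.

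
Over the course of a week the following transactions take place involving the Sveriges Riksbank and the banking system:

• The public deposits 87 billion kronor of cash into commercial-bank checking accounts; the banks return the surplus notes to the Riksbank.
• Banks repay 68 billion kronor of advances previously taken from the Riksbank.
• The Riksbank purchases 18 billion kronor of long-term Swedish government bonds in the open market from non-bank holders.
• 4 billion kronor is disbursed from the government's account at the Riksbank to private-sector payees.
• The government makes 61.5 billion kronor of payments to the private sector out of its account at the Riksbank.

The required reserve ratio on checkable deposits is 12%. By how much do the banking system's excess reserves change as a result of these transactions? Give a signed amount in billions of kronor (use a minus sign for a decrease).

+82.04 billion

Currency deposit 87 billion kronor: reserves +87B, deposits +87B.
Discount-window repayment 68 billion kronor: reserves −68B, deposits 0.
Asset purchase (from non-banks) 18 billion kronor: reserves +18B, deposits +18B.
Government spending 4 billion kronor: reserves +4B, deposits +4B.
Government spending 61.5 billion kronor: reserves +61.5B, deposits +61.5B.
Totals: Δreserves = +102.5B, Δdeposits = +170.5B.
Δrequired reserves = 12% × +170.5B = +20.46B.
Δexcess reserves = Δreserves − Δrequired = +102.5B − (+20.46B) = +82.04 billion.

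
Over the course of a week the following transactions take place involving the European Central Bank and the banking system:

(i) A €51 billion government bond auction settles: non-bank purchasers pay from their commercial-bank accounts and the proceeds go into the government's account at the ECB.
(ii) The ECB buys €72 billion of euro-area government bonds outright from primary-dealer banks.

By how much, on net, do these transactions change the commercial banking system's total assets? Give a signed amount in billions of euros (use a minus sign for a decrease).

-€51 billion

Government account inflow €51 billion: bank balance sheets shrink → −€51B.
OMO purchase (from banks) €72 billion: just an asset swap on bank balance sheets → 0.
Net: −51 + 0 = -€51 billion.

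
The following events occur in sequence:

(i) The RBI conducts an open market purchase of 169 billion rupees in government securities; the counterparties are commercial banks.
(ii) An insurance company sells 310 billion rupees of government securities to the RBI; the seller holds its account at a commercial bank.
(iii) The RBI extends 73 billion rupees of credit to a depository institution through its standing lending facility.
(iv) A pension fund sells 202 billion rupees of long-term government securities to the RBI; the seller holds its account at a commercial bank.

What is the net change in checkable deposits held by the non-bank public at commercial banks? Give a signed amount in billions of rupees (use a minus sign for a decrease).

+512 billion

RBI balance sheet:
  Assets:      Securities +681B, Loans to banks +73B
  Liabilities: Bank reserves +754B
Commercial banking system:
  Assets:      Reserves at CB +754B, Securities −169B
  Liabilities: Checkable deposits +512B, Borrowings from CB +73B
So the change in checkable deposits held by the non-bank public at commercial banks is +512 billion.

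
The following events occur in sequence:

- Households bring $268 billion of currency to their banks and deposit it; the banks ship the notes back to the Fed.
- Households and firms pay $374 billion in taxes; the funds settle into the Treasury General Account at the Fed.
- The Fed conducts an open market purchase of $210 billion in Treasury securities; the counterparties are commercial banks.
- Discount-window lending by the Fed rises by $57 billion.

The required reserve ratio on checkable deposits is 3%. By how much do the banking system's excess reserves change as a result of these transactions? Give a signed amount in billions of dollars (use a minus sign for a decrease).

Currency deposit $268 billion: reserves +$268B, deposits +$268B.
Government account inflow $374 billion: reserves −$374B, deposits −$374B.
OMO purchase (from banks) $210 billion: reserves +$210B, deposits 0.
Discount-window loan $57 billion: reserves +$57B, deposits 0.
Totals: Δreserves = +$161B, Δdeposits = −$106B.
Δrequired reserves = 3% × −$106B = −$3.18B.
Δexcess reserves = Δreserves − Δrequired = +$161B − (−$3.18B) = +$164.18 billion.

+$164.18 billion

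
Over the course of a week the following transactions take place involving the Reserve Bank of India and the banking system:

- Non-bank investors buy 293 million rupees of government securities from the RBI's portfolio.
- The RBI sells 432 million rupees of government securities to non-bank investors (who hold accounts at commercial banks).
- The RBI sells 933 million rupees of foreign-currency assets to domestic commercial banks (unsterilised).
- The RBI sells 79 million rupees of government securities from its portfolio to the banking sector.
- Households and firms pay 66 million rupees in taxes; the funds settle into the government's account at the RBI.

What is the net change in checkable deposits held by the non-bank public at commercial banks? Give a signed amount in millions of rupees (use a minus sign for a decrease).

-791 million

Asset sale (to non-banks) 293 million rupees: non-bank counterparties' bank balances fall → −293M.
Asset sale (to non-banks) 432 million rupees: non-bank counterparties' bank balances fall → −432M.
FX sale 933 million rupees: the counterparty is a bank, so public deposits are unchanged → 0.
OMO sale (to banks) 79 million rupees: the counterparty is a bank, so public deposits are unchanged → 0.
Government account inflow 66 million rupees: non-bank counterparties' bank balances fall → −66M.
Net: −293 − 432 + 0 + 0 − 66 = -791 million.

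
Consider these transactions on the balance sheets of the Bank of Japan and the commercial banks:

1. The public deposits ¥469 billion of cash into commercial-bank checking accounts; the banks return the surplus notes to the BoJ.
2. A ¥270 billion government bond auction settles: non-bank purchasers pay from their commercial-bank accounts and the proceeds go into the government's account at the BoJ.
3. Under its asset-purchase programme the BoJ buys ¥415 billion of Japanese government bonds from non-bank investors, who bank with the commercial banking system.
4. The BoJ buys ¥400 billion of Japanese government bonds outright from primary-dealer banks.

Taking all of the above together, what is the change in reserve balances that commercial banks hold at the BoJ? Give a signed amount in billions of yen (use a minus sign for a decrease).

Currency deposit ¥469 billion: returned notes are swapped for reserve credit → +¥469B.
Government account inflow ¥270 billion: funds move from bank reserves into the government account → −¥270B.
Asset purchase (from non-banks) ¥415 billion: the BoJ pays by crediting reserve accounts → +¥415B.
OMO purchase (from banks) ¥400 billion: the BoJ pays by crediting reserve accounts → +¥400B.
Net: 469 − 270 + 415 + 400 = +¥1014 billion.

+¥1014 billion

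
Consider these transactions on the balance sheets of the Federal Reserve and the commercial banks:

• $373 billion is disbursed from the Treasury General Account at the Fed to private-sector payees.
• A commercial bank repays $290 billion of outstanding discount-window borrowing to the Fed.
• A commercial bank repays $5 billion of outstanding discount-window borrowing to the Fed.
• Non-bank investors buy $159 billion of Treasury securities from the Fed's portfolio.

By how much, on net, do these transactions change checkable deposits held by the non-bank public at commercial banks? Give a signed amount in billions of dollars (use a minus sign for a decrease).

+$214 billion

Government spending $373 billion: non-bank counterparties' bank balances rise → +$373B.
Discount-window repayment $290 billion: the counterparty is a bank, so public deposits are unchanged → 0.
Discount-window repayment $5 billion: the counterparty is a bank, so public deposits are unchanged → 0.
Asset sale (to non-banks) $159 billion: non-bank counterparties' bank balances fall → −$159B.
Net: 373 + 0 + 0 − 159 = +$214 billion.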